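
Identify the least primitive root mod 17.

3

φ(17) = 17 − 1 = 16 = 2^4.
g is a primitive root iff g^(16/q) ≢ 1 (mod 17) for each prime q ∈ {2}.
g = 2: 2^8 ≡ 1 — hits 1, so not a primitive root.
g = 3: 3^8 ≡ 16 — none is 1, so 3 is a primitive root.
So 3 is the smallest generator of (Z/17Z)^×.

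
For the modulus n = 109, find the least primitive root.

φ(109) = 109 − 1 = 108 = 2^2 · 3^3.
Test candidates g = 2, 3, … against the prime factors q ∈ {2, 3} of φ(109): g is a generator iff g^(108/q) ≢ 1 for every such q.
g = 2: 2^54 ≡ 108; 2^36 ≡ 1 — hits 1, so not a primitive root.
g = 3: 3^54 ≡ 1 — hits 1, so not a primitive root.
g = 4: 4^54 ≡ 1 — hits 1, so not a primitive root.
g = 5: 5^54 ≡ 1 — hits 1, so not a primitive root.
g = 6: 6^54 ≡ 108; 6^36 ≡ 63 — none is 1, so 6 is a primitive root.
So 6 is the smallest generator of (Z/109Z)^×.

6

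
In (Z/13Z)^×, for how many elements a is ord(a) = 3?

φ(13) = 13 − 1 = 12 = 2^2 · 3.
Since (Z/13Z)^× is cyclic of order 12, the number of elements of order d is φ(d) when d | 12 and 0 otherwise.
3 | 12, and φ(3) = 3 − 1 = 2.

2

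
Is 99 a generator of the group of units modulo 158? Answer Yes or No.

φ(158) = φ(2)·φ(79) = 1·78 = 78 = 2 · 3 · 13.
An element g generates (Z/158Z)^× iff g^(78/q) ≢ 1 (mod 158) for each prime q ∈ {2, 3, 13}.
99^39 ≡ 1 (mod 158)  [q = 2: ≡ 1 ✗]
99^26 ≡ 23 (mod 158)  [q = 3: ≢ 1 ✓]
99^6 ≡ 125 (mod 158)  [q = 13: ≢ 1 ✓]
The check at q = 2 fails, so 99 generates a proper subgroup.

No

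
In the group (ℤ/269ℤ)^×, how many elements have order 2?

1

φ(269) = 269 − 1 = 268 = 2^2 · 67.
In a cyclic group of order 268, there are φ(d) elements of order d for each divisor d of 268, and zero for non-divisors.
2 | 268, and φ(2) = 2 − 1 = 1.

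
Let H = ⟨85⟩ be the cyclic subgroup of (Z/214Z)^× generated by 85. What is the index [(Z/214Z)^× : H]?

By Lagrange's theorem, ord_214(85) divides φ(214) = φ(2)·φ(107) = 1·106 = 106 = 2 · 53.
Divisors of 106: 1, 2, 53, 106.
Evaluate successive powers at the divisors of 106:
85^1 ≡ 85 (mod 214)
85^2 ≡ 163 (mod 214)
85^53 ≡ 1 (mod 214) ✓
Thus |⟨85⟩| = ord(85) = 53.
[(Z/214Z)^× : ⟨85⟩] = 106/53 = 2.

2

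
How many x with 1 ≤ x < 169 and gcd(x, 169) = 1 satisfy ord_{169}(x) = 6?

φ(169) = φ(13^2) = 13·(13−1) = 156 = 2^2 · 3 · 13.
Since (Z/169Z)^× is cyclic of order 156, the number of elements of order d is φ(d) when d | 156 and 0 otherwise.
6 = 2 · 3 divides 156, and φ(6) = 2.

2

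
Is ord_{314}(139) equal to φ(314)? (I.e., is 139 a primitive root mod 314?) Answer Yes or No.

Yes

φ(314) = φ(2)·φ(157) = 1·156 = 156 = 2^2 · 3 · 13.
Test 139^(156/q) mod 314 for each prime factor q of 156:
139^78 ≡ 313 (mod 314)  [q = 2: ≢ 1 ✓]
139^52 ≡ 301 (mod 314)  [q = 3: ≢ 1 ✓]
139^12 ≡ 67 (mod 314)  [q = 13: ≢ 1 ✓]
None equal 1, so ord_314(139) = 156: 139 is a primitive root.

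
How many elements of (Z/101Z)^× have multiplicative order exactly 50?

20

φ(101) = 101 − 1 = 100 = 2^2 · 5^2.
In a cyclic group of order 100, there are φ(d) elements of order d for each divisor d of 100, and zero for non-divisors.
50 = 2 · 5^2 divides 100, and φ(50) = 20.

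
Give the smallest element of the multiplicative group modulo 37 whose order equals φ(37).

2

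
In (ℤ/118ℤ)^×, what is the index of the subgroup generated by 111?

1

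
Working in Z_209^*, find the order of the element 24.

ord(24) | φ(209) = φ(11·19) = (11−1)·(19−1) = 10·18 = 180 = 2^2 · 3^2 · 5.
Divisors of 180: 1, 2, 3, 4, 5, 6, 9, 10, 12, 15, 18, 20, 30, 36, 45, 60, 90, 180.
Compute 24^d (mod 209) for the divisors d until we hit 1:
24^1 ≡ 24
24^2 ≡ 158
24^3 ≡ 30
24^4 ≡ 93
24^5 ≡ 142
24^6 ≡ 64
24^9 ≡ 39
24^10 ≡ 100
24^12 ≡ 125
24^15 ≡ 197
24^18 ≡ 58
24^20 ≡ 177
24^30 ≡ 144
24^36 ≡ 20
24^45 ≡ 153
24^60 ≡ 45
24^90 ≡ 1
Therefore the multiplicative order of 24 modulo 209 is 90.

90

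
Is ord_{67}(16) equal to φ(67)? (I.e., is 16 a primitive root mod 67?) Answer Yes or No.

No

φ(67) = 67 − 1 = 66 = 2 · 3 · 11.
It suffices to check that the order of 16 is not a proper divisor of 66: compute 16^(66/q) for q ∈ {2, 3, 11}.
16^33 ≡ 1 (mod 67)  [q = 2: ≡ 1 ✗]
16^22 ≡ 37 (mod 67)  [q = 3: ≢ 1 ✓]
16^6 ≡ 14 (mod 67)  [q = 11: ≢ 1 ✓]
16^33 ≡ 1 shows ord(16) | 33, strictly less than φ(67); not a primitive root.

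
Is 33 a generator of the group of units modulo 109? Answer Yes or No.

No

φ(109) = 109 − 1 = 108 = 2^2 · 3^3.
It suffices to check that the order of 33 is not a proper divisor of 108: compute 33^(108/q) for q ∈ {2, 3}.
33^54 ≡ 108 (mod 109)  [q = 2: ≢ 1 ✓]
33^36 ≡ 1 (mod 109)  [q = 3: ≡ 1 ✗]
The check at q = 3 fails, so 33 generates a proper subgroup.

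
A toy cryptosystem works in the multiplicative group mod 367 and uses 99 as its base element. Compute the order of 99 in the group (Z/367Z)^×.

366

The order of 99 must divide φ(367) = 367 − 1 = 366 = 2 · 3 · 61.
Divisors of 366: 1, 2, 3, 6, 61, 122, 183, 366.
Compute 99^d (mod 367) for the divisors d until we hit 1:
99^1 ≡ 99
99^2 ≡ 259
99^3 ≡ 318
99^6 ≡ 199
99^61 ≡ 284
99^122 ≡ 283
99^183 ≡ 366
99^366 ≡ 1
The smallest such exponent is 366, so the order of 99 is 366.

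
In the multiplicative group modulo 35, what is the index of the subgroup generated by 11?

8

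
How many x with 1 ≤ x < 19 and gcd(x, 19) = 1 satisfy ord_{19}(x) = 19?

φ(19) = 19 − 1 = 18 = 2 · 3^2.
Since (Z/19Z)^× is cyclic of order 18, the number of elements of order d is φ(d) when d | 18 and 0 otherwise.
Here 18 is not a multiple of 19, so there are no elements of order 19.

0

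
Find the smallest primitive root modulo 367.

6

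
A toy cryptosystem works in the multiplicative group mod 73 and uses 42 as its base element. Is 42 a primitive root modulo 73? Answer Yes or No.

Yes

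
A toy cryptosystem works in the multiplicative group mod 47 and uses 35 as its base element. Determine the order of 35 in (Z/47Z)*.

46

By Lagrange's theorem, ord_47(35) divides φ(47) = 47 − 1 = 46 = 2 · 23.
Divisors of 46: 1, 2, 23, 46.
Compute 35^d (mod 47) for the divisors d until we hit 1:
35^1 ≡ 35 (mod 47)
35^2 ≡ 3 (mod 47)
35^23 ≡ 46 (mod 47)
35^46 ≡ 1 (mod 47) ✓
The smallest such exponent is 46, so the order of 35 is 46.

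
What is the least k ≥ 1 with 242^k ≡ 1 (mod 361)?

342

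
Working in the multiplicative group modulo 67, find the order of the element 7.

By Lagrange's theorem, ord_67(7) divides φ(67) = 67 − 1 = 66 = 2 · 3 · 11.
Divisors of 66: 1, 2, 3, 6, 11, 22, 33, 66.
Evaluate successive powers at the divisors of 66:
7^1 ≡ 7 (mod 67)
7^2 ≡ 49 (mod 67)
7^3 ≡ 8 (mod 67)
7^6 ≡ 64 (mod 67)
7^11 ≡ 30 (mod 67)
7^22 ≡ 29 (mod 67)
7^33 ≡ 66 (mod 67)
7^66 ≡ 1 (mod 67) ✓
The smallest such exponent is 66, so the order of 7 is 66.

66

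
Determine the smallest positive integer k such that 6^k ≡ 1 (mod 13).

ord(6) | φ(13) = 13 − 1 = 12 = 2^2 · 3.
Divisors of 12: 1, 2, 3, 4, 6, 12.
Evaluate successive powers at the divisors of 12:
6^1 ≡ 6 (mod 13)
6^2 ≡ 10 (mod 13)
6^3 ≡ 8 (mod 13)
6^4 ≡ 9 (mod 13)
6^6 ≡ 12 (mod 13)
6^12 ≡ 1 (mod 13) ✓
Hence ord(6) = 12.

12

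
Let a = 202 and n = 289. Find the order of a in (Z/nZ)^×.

136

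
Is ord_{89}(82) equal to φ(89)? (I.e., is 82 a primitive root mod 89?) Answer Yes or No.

φ(89) = 89 − 1 = 88 = 2^3 · 11.
82 is a primitive root mod 89 iff 82^(φ(89)/q) ≢ 1 for every prime q | φ(89), i.e. q ∈ {2, 11}.
82^44 ≡ 88 (mod 89)  [q = 2: ≢ 1 ✓]
82^8 ≡ 4 (mod 89)  [q = 11: ≢ 1 ✓]
Every test exponent gives a nontrivial residue, hence 82 generates the full group.

Yes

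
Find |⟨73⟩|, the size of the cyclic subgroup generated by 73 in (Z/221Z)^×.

By Lagrange's theorem, ord_221(73) divides φ(221) = φ(13·17) = (13−1)·(17−1) = 12·16 = 192 = 2^6 · 3.
Divisors of 192: 1, 2, 3, 4, 6, 8, 12, 16, 24, 32, 48, 64, 96, 192.
Check 73^d mod 221 for each divisor in increasing order:
73^1 ≡ 73
73^2 ≡ 25
73^3 ≡ 57
73^4 ≡ 183
73^6 ≡ 155
73^8 ≡ 118
73^12 ≡ 157
73^16 ≡ 1
The smallest such exponent is 16, so the order of 73 is 16.

16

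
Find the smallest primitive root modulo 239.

7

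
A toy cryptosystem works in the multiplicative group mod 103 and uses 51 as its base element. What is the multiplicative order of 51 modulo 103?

Since 51 ∈ (Z/103Z)^×, its order divides φ(103) = 103 − 1 = 102 = 2 · 3 · 17.
Divisors of 102: 1, 2, 3, 6, 17, 34, 51, 102.
Evaluate successive powers at the divisors of 102:
51^1 ≡ 51
51^2 ≡ 26
51^3 ≡ 90
51^6 ≡ 66
51^17 ≡ 57
51^34 ≡ 56
51^51 ≡ 102
51^102 ≡ 1
So ord_103(51) = 102.

102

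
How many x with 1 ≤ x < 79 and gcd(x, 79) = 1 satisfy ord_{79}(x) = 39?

φ(79) = 79 − 1 = 78 = 2 · 3 · 13.
(Z/79Z)^× is cyclic (|G| = 78); a cyclic group of order m has exactly φ(d) elements of each order d | m, and none otherwise.
39 = 3 · 13 divides 78, and φ(39) = 24.

24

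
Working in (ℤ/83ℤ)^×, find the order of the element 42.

By Lagrange's theorem, ord_83(42) divides φ(83) = 83 − 1 = 82 = 2 · 41.
Divisors of 82: 1, 2, 41, 82.
Check 42^d mod 83 for each divisor in increasing order:
42^1 ≡ 42 (mod 83)
42^2 ≡ 21 (mod 83)
42^41 ≡ 82 (mod 83)
42^82 ≡ 1 (mod 83) ✓
So ord_83(42) = 82.

82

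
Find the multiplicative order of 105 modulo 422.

105

Since 105 ∈ (Z/422Z)^×, its order divides φ(422) = φ(2)·φ(211) = 1·210 = 210 = 2 · 3 · 5 · 7.
Divisors of 210: 1, 2, 3, 5, 6, 7, 10, 14, 15, 21, 30, 35, 42, 70, 105, 210.
Compute 105^d (mod 422) for the divisors d until we hit 1:
105^1 ≡ 105 (mod 422)
105^2 ≡ 53 (mod 422)
105^3 ≡ 79 (mod 422)
105^5 ≡ 389 (mod 422)
105^6 ≡ 333 (mod 422)
105^7 ≡ 361 (mod 422)
105^10 ≡ 245 (mod 422)
105^14 ≡ 345 (mod 422)
105^15 ≡ 355 (mod 422)
105^21 ≡ 55 (mod 422)
105^30 ≡ 269 (mod 422)
105^35 ≡ 407 (mod 422)
105^42 ≡ 71 (mod 422)
105^70 ≡ 225 (mod 422)
105^105 ≡ 1 (mod 422) ✓
Hence ord(105) = 105.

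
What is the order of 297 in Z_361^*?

The order of 297 must divide φ(361) = φ(19^2) = 19·(19−1) = 342 = 2 · 3^2 · 19.
Divisors of 342: 1, 2, 3, 6, 9, 18, 19, 38, 57, 114, 171, 342.
Check 297^d mod 361 for each divisor in increasing order:
297^1 ≡ 297 (mod 361)
297^2 ≡ 125 (mod 361)
297^3 ≡ 303 (mod 361)
297^6 ≡ 115 (mod 361)
297^9 ≡ 189 (mod 361)
297^18 ≡ 343 (mod 361)
297^19 ≡ 69 (mod 361)
297^38 ≡ 68 (mod 361)
297^57 ≡ 360 (mod 361)
297^114 ≡ 1 (mod 361) ✓
Therefore the multiplicative order of 297 modulo 361 is 114.

114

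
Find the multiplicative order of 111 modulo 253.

22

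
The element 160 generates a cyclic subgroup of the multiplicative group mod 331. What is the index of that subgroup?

1

The order of 160 must divide φ(331) = 331 − 1 = 330 = 2 · 3 · 5 · 11.
Divisors of 330: 1, 2, 3, 5, 6, 10, 11, 15, 22, 30, 33, 55, 66, 110, 165, 330.
Evaluate successive powers at the divisors of 330:
160^1 ≡ 160 (mod 331)
160^2 ≡ 113 (mod 331)
160^3 ≡ 206 (mod 331)
160^5 ≡ 108 (mod 331)
160^6 ≡ 68 (mod 331)
160^10 ≡ 79 (mod 331)
160^11 ≡ 62 (mod 331)
160^15 ≡ 257 (mod 331)
160^22 ≡ 203 (mod 331)
160^30 ≡ 180 (mod 331)
160^33 ≡ 8 (mod 331)
160^55 ≡ 300 (mod 331)
160^66 ≡ 64 (mod 331)
160^110 ≡ 299 (mod 331)
160^165 ≡ 330 (mod 331)
160^330 ≡ 1 (mod 331) ✓
The order of 160 is 330, so the subgroup it generates has 330 elements.
Index = |(Z/331Z)^×| / |⟨160⟩| = 330 / 330 = 1.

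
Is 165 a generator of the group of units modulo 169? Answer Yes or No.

No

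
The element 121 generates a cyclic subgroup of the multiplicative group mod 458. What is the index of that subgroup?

ord(121) | φ(458) = φ(2)·φ(229) = 1·228 = 228 = 2^2 · 3 · 19.
Divisors of 228: 1, 2, 3, 4, 6, 12, 19, 38, 57, 76, 114, 228.
Compute 121^d (mod 458) for the divisors d until we hit 1:
121^1 ≡ 121 (mod 458)
121^2 ≡ 443 (mod 458)
121^3 ≡ 17 (mod 458)
121^4 ≡ 225 (mod 458)
121^6 ≡ 289 (mod 458)
121^12 ≡ 165 (mod 458)
121^19 ≡ 1 (mod 458) ✓
Thus |⟨121⟩| = ord(121) = 19.
Index = |(Z/458Z)^×| / |⟨121⟩| = 228 / 19 = 12.

12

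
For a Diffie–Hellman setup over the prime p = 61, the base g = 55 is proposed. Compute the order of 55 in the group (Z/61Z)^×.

Since 55 ∈ (Z/61Z)^×, its order divides φ(61) = 61 − 1 = 60 = 2^2 · 3 · 5.
Divisors of 60: 1, 2, 3, 4, 5, 6, 10, 12, 15, 20, 30, 60.
Evaluate successive powers at the divisors of 60:
55^1 ≡ 55 (mod 61)
55^2 ≡ 36 (mod 61)
55^3 ≡ 28 (mod 61)
55^4 ≡ 15 (mod 61)
55^5 ≡ 32 (mod 61)
55^6 ≡ 52 (mod 61)
55^10 ≡ 48 (mod 61)
55^12 ≡ 20 (mod 61)
55^15 ≡ 11 (mod 61)
55^20 ≡ 47 (mod 61)
55^30 ≡ 60 (mod 61)
55^60 ≡ 1 (mod 61) ✓
Therefore the multiplicative order of 55 modulo 61 is 60.

60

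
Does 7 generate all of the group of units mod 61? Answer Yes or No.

Yes

φ(61) = 61 − 1 = 60 = 2^2 · 3 · 5.
It suffices to check that the order of 7 is not a proper divisor of 60: compute 7^(60/q) for q ∈ {2, 3, 5}.
7^30 ≡ 60 (mod 61)  [q = 2: ≢ 1 ✓]
7^20 ≡ 47 (mod 61)  [q = 3: ≢ 1 ✓]
7^12 ≡ 34 (mod 61)  [q = 5: ≢ 1 ✓]
Every test exponent gives a nontrivial residue, hence 7 generates the full group.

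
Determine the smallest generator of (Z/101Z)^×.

φ(101) = 101 − 1 = 100 = 2^2 · 5^2.
Test candidates g = 2, 3, … against the prime factors q ∈ {2, 5} of φ(101): g is a generator iff g^(100/q) ≢ 1 for every such q.
g = 2: 2^50 ≡ 100; 2^20 ≡ 95 — none is 1, so 2 is a primitive root.
So 2 is the smallest generator of (Z/101Z)^×.

2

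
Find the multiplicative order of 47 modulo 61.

3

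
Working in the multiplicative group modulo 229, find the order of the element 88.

ord(88) | φ(229) = 229 − 1 = 228 = 2^2 · 3 · 19.
Divisors of 228: 1, 2, 3, 4, 6, 12, 19, 38, 57, 76, 114, 228.
Evaluate successive powers at the divisors of 228:
88^1 ≡ 88 (mod 229)
88^2 ≡ 187 (mod 229)
88^3 ≡ 197 (mod 229)
88^4 ≡ 161 (mod 229)
88^6 ≡ 108 (mod 229)
88^12 ≡ 214 (mod 229)
88^19 ≡ 107 (mod 229)
88^38 ≡ 228 (mod 229)
88^57 ≡ 122 (mod 229)
88^76 ≡ 1 (mod 229) ✓
So ord_229(88) = 76.

76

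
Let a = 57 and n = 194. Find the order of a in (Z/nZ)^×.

96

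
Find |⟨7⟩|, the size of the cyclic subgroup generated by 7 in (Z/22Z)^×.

By Lagrange's theorem, ord_22(7) divides φ(22) = φ(2)·φ(11) = 1·10 = 10 = 2 · 5.
Divisors of 10: 1, 2, 5, 10.
Evaluate successive powers at the divisors of 10:
7^1 ≡ 7
7^2 ≡ 5
7^5 ≡ 21
7^10 ≡ 1
Hence ord(7) = 10.

10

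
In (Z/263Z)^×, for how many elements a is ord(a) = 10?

φ(263) = 263 − 1 = 262 = 2 · 131.
Since (Z/263Z)^× is cyclic of order 262, the number of elements of order d is φ(d) when d | 262 and 0 otherwise.
Since 10 ∤ 262, the count is 0.

0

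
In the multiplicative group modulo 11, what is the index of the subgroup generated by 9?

By Lagrange's theorem, ord_11(9) divides φ(11) = 11 − 1 = 10 = 2 · 5.
Divisors of 10: 1, 2, 5, 10.
Test each divisor d:
9^1 ≡ 9 (mod 11)
9^2 ≡ 4 (mod 11)
9^5 ≡ 1 (mod 11) ✓
The order of 9 is 5, so the subgroup it generates has 5 elements.
[(Z/11Z)^× : ⟨9⟩] = 10/5 = 2.

2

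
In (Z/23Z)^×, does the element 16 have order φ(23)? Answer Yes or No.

No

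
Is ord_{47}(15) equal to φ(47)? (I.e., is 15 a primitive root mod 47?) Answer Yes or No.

Yes

φ(47) = 47 − 1 = 46 = 2 · 23.
It suffices to check that the order of 15 is not a proper divisor of 46: compute 15^(46/q) for q ∈ {2, 23}.
15^23 ≡ 46 (mod 47)  [q = 2: ≢ 1 ✓]
15^2 ≡ 37 (mod 47)  [q = 23: ≢ 1 ✓]
All checks pass, so 15 has order 46 and is a primitive root modulo 47.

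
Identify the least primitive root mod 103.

5

φ(103) = 103 − 1 = 102 = 2 · 3 · 17.
g is a primitive root iff g^(102/q) ≢ 1 (mod 103) for each prime q ∈ {2, 3, 17}.
g = 2: 2^51 ≡ 1 — hits 1, so not a primitive root.
g = 3: 3^51 ≡ 102; 3^34 ≡ 1 — hits 1, so not a primitive root.
g = 4: 4^51 ≡ 1 — hits 1, so not a primitive root.
g = 5: 5^51 ≡ 102; 5^34 ≡ 56; 5^6 ≡ 72 — none is 1, so 5 is a primitive root.
The smallest primitive root modulo 103 is 5.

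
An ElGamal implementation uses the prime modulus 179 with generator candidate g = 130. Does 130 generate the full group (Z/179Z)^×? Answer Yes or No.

Yes

φ(179) = 179 − 1 = 178 = 2 · 89.
An element g generates (Z/179Z)^× iff g^(178/q) ≢ 1 (mod 179) for each prime q ∈ {2, 89}.
130^89 ≡ 178 (mod 179)  [q = 2: ≢ 1 ✓]
130^2 ≡ 74 (mod 179)  [q = 89: ≢ 1 ✓]
Every test exponent gives a nontrivial residue, hence 130 generates the full group.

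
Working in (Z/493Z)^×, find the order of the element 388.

By Lagrange's theorem, ord_493(388) divides φ(493) = φ(17·29) = (17−1)·(29−1) = 16·28 = 448 = 2^6 · 7.
Divisors of 448: 1, 2, 4, 7, 8, 14, 16, 28, 32, 56, 64, 112, 224, 448.
Test each divisor d:
388^1 ≡ 388
388^2 ≡ 179
388^4 ≡ 489
388^7 ≡ 244
388^8 ≡ 16
388^14 ≡ 376
388^16 ≡ 256
388^28 ≡ 378
388^32 ≡ 460
388^56 ≡ 407
388^64 ≡ 103
388^112 ≡ 1
Therefore the multiplicative order of 388 modulo 493 is 112.

112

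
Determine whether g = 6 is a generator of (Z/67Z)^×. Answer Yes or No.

φ(67) = 67 − 1 = 66 = 2 · 3 · 11.
It suffices to check that the order of 6 is not a proper divisor of 66: compute 6^(66/q) for q ∈ {2, 3, 11}.
6^33 ≡ 1 (mod 67)  [q = 2: ≡ 1 ✗]
6^22 ≡ 37 (mod 67)  [q = 3: ≢ 1 ✓]
6^6 ≡ 24 (mod 67)  [q = 11: ≢ 1 ✓]
6^33 ≡ 1 shows ord(6) | 33, strictly less than φ(67); not a primitive root.

No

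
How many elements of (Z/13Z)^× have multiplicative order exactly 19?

0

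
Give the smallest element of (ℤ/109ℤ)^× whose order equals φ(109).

φ(109) = 109 − 1 = 108 = 2^2 · 3^3.
g is a primitive root iff g^(108/q) ≢ 1 (mod 109) for each prime q ∈ {2, 3}.
g = 2: 2^54 ≡ 108; 2^36 ≡ 1 — hits 1, so not a primitive root.
g = 3: 3^54 ≡ 1 — hits 1, so not a primitive root.
g = 4: 4^54 ≡ 1 — hits 1, so not a primitive root.
g = 5: 5^54 ≡ 1 — hits 1, so not a primitive root.
g = 6: 6^54 ≡ 108; 6^36 ≡ 63 — none is 1, so 6 is a primitive root.
Hence the least primitive root of 109 is 6.

6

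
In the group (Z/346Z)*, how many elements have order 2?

1

φ(346) = φ(2)·φ(173) = 1·172 = 172 = 2^2 · 43.
(Z/346Z)^× is cyclic (|G| = 172); a cyclic group of order m has exactly φ(d) elements of each order d | m, and none otherwise.
2 | 172, and φ(2) = 2 − 1 = 1.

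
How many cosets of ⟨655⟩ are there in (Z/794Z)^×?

Since 655 ∈ (Z/794Z)^×, its order divides φ(794) = φ(2)·φ(397) = 1·396 = 396 = 2^2 · 3^2 · 11.
Divisors of 396: 1, 2, 3, 4, 6, 9, 11, 12, 18, 22, 33, 36, 44, 66, 99, 132, 198, 396.
Compute 655^d (mod 794) for the divisors d until we hit 1:
655^1 ≡ 655
655^2 ≡ 265
655^3 ≡ 483
655^4 ≡ 353
655^6 ≡ 647
655^9 ≡ 459
655^11 ≡ 153
655^12 ≡ 171
655^18 ≡ 271
655^22 ≡ 383
655^33 ≡ 637
655^36 ≡ 393
655^44 ≡ 593
655^66 ≡ 35
655^99 ≡ 63
655^132 ≡ 431
655^198 ≡ 793
655^396 ≡ 1
So ord_794(655) = 396, hence |⟨655⟩| = 396.
Index = |(Z/794Z)^×| / |⟨655⟩| = 396 / 396 = 1.

1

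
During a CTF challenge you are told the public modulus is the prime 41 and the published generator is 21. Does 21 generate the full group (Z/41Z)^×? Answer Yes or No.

No

φ(41) = 41 − 1 = 40 = 2^3 · 5.
Test 21^(40/q) mod 41 for each prime factor q of 40:
21^20 ≡ 1 (mod 41)  [q = 2: ≡ 1 ✗]
21^8 ≡ 37 (mod 41)  [q = 5: ≢ 1 ✓]
Since 21^20 ≡ 1, the order of 21 divides 20 < 40, so 21 is not a primitive root.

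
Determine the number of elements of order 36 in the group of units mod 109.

12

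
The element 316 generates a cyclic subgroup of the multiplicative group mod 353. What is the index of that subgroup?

1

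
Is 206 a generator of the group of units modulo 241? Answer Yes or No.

φ(241) = 241 − 1 = 240 = 2^4 · 3 · 5.
Test 206^(240/q) mod 241 for each prime factor q of 240:
206^120 ≡ 240 (mod 241)  [q = 2: ≢ 1 ✓]
206^80 ≡ 15 (mod 241)  [q = 3: ≢ 1 ✓]
206^48 ≡ 98 (mod 241)  [q = 5: ≢ 1 ✓]
All checks pass, so 206 has order 240 and is a primitive root modulo 241.

Yes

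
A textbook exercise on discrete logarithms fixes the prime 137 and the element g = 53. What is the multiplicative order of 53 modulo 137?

By Lagrange's theorem, ord_137(53) divides φ(137) = 137 − 1 = 136 = 2^3 · 17.
Divisors of 136: 1, 2, 4, 8, 17, 34, 68, 136.
Compute 53^d (mod 137) for the divisors d until we hit 1:
53^1 ≡ 53
53^2 ≡ 69
53^4 ≡ 103
53^8 ≡ 60
53^17 ≡ 96
53^34 ≡ 37
53^68 ≡ 136
53^136 ≡ 1
Hence ord(53) = 136.

136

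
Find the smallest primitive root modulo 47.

5

φ(47) = 47 − 1 = 46 = 2 · 23.
g is a primitive root iff g^(46/q) ≢ 1 (mod 47) for each prime q ∈ {2, 23}.
g = 2: 2^23 ≡ 1 — hits 1, so not a primitive root.
g = 3: 3^23 ≡ 1 — hits 1, so not a primitive root.
g = 4: 4^23 ≡ 1 — hits 1, so not a primitive root.
g = 5: 5^23 ≡ 46; 5^2 ≡ 25 — none is 1, so 5 is a primitive root.
So 5 is the smallest generator of (Z/47Z)^×.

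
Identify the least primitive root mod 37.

2

φ(37) = 37 − 1 = 36 = 2^2 · 3^2.
g is a primitive root iff g^(36/q) ≢ 1 (mod 37) for each prime q ∈ {2, 3}.
g = 2: 2^18 ≡ 36; 2^12 ≡ 26 — none is 1, so 2 is a primitive root.
Hence the least primitive root of 37 is 2.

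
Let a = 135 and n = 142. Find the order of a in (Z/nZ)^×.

The order of 135 must divide φ(142) = φ(2)·φ(71) = 1·70 = 70 = 2 · 5 · 7.
Divisors of 70: 1, 2, 5, 7, 10, 14, 35, 70.
Check 135^d mod 142 for each divisor in increasing order:
135^1 ≡ 135
135^2 ≡ 49
135^5 ≡ 91
135^7 ≡ 57
135^10 ≡ 45
135^14 ≡ 125
135^35 ≡ 1
Therefore the multiplicative order of 135 modulo 142 is 35.

35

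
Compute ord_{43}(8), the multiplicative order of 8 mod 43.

By Lagrange's theorem, ord_43(8) divides φ(43) = 43 − 1 = 42 = 2 · 3 · 7.
Divisors of 42: 1, 2, 3, 6, 7, 14, 21, 42.
Evaluate successive powers at the divisors of 42:
8^1 ≡ 8
8^2 ≡ 21
8^3 ≡ 39
8^6 ≡ 16
8^7 ≡ 42
8^14 ≡ 1
Therefore the multiplicative order of 8 modulo 43 is 14.

14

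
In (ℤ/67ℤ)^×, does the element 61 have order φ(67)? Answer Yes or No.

Yes

φ(67) = 67 − 1 = 66 = 2 · 3 · 11.
61 is a primitive root mod 67 iff 61^(φ(67)/q) ≢ 1 for every prime q | φ(67), i.e. q ∈ {2, 3, 11}.
61^33 ≡ 66 (mod 67)  [q = 2: ≢ 1 ✓]
61^22 ≡ 37 (mod 67)  [q = 3: ≢ 1 ✓]
61^6 ≡ 24 (mod 67)  [q = 11: ≢ 1 ✓]
Every test exponent gives a nontrivial residue, hence 61 generates the full group.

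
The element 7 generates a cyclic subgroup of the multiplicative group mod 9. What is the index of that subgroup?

The order of 7 must divide φ(9) = φ(3^2) = 3·(3−1) = 6 = 2 · 3.
Divisors of 6: 1, 2, 3, 6.
Check 7^d mod 9 for each divisor in increasing order:
7^1 ≡ 7 (mod 9)
7^2 ≡ 4 (mod 9)
7^3 ≡ 1 (mod 9) ✓
So ord_9(7) = 3, hence |⟨7⟩| = 3.
Index = |(Z/9Z)^×| / |⟨7⟩| = 6 / 3 = 2.

2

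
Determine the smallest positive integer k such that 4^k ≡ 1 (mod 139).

ord(4) | φ(139) = 139 − 1 = 138 = 2 · 3 · 23.
Divisors of 138: 1, 2, 3, 6, 23, 46, 69, 138.
Evaluate successive powers at the divisors of 138:
4^1 ≡ 4 (mod 139)
4^2 ≡ 16 (mod 139)
4^3 ≡ 64 (mod 139)
4^6 ≡ 65 (mod 139)
4^23 ≡ 96 (mod 139)
4^46 ≡ 42 (mod 139)
4^69 ≡ 1 (mod 139) ✓
So ord_139(4) = 69.

69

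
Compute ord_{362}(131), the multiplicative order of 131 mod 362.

180

ord(131) | φ(362) = φ(2)·φ(181) = 1·180 = 180 = 2^2 · 3^2 · 5.
Divisors of 180: 1, 2, 3, 4, 5, 6, 9, 10, 12, 15, 18, 20, 30, 36, 45, 60, 90, 180.
Compute 131^d (mod 362) for the divisors d until we hit 1:
131^1 ≡ 131 (mod 362)
131^2 ≡ 147 (mod 362)
131^3 ≡ 71 (mod 362)
131^4 ≡ 251 (mod 362)
131^5 ≡ 301 (mod 362)
131^6 ≡ 335 (mod 362)
131^9 ≡ 255 (mod 362)
131^10 ≡ 101 (mod 362)
131^12 ≡ 5 (mod 362)
131^15 ≡ 355 (mod 362)
131^18 ≡ 227 (mod 362)
131^20 ≡ 65 (mod 362)
131^30 ≡ 49 (mod 362)
131^36 ≡ 125 (mod 362)
131^45 ≡ 19 (mod 362)
131^60 ≡ 229 (mod 362)
131^90 ≡ 361 (mod 362)
131^180 ≡ 1 (mod 362) ✓
Therefore the multiplicative order of 131 modulo 362 is 180.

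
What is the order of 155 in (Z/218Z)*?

6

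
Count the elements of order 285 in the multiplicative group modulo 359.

0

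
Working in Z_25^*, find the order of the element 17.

20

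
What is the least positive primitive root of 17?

3

φ(17) = 17 − 1 = 16 = 2^4.
Test candidates g = 2, 3, … against the prime factors q ∈ {2} of φ(17): g is a generator iff g^(16/q) ≢ 1 for every such q.
g = 2: 2^8 ≡ 1 — hits 1, so not a primitive root.
g = 3: 3^8 ≡ 16 — none is 1, so 3 is a primitive root.
So 3 is the smallest generator of (Z/17Z)^×.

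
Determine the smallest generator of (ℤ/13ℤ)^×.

φ(13) = 13 − 1 = 12 = 2^2 · 3.
Test candidates g = 2, 3, … against the prime factors q ∈ {2, 3} of φ(13): g is a generator iff g^(12/q) ≢ 1 for every such q.
g = 2: 2^6 ≡ 12; 2^4 ≡ 3 — none is 1, so 2 is a primitive root.
So 2 is the smallest generator of (Z/13Z)^×.

2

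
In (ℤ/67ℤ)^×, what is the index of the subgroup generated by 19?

2

The order of 19 must divide φ(67) = 67 − 1 = 66 = 2 · 3 · 11.
Divisors of 66: 1, 2, 3, 6, 11, 22, 33, 66.
Compute 19^d (mod 67) for the divisors d until we hit 1:
19^1 ≡ 19 (mod 67)
19^2 ≡ 26 (mod 67)
19^3 ≡ 25 (mod 67)
19^6 ≡ 22 (mod 67)
19^11 ≡ 29 (mod 67)
19^22 ≡ 37 (mod 67)
19^33 ≡ 1 (mod 67) ✓
So ord_67(19) = 33, hence |⟨19⟩| = 33.
Index = |(Z/67Z)^×| / |⟨19⟩| = 66 / 33 = 2.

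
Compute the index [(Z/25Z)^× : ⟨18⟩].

5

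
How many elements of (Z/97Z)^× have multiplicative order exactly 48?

φ(97) = 97 − 1 = 96 = 2^5 · 3.
Since (Z/97Z)^× is cyclic of order 96, the number of elements of order d is φ(d) when d | 96 and 0 otherwise.
48 = 2^4 · 3 divides 96, and φ(48) = 16.

16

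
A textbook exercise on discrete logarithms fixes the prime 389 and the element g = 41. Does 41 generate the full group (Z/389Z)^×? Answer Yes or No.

No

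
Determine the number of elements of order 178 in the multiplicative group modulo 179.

88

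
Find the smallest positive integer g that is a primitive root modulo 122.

7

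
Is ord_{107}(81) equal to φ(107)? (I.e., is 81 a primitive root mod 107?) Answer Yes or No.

No

φ(107) = 107 − 1 = 106 = 2 · 53.
An element g generates (Z/107Z)^× iff g^(106/q) ≢ 1 (mod 107) for each prime q ∈ {2, 53}.
81^53 ≡ 1 (mod 107)  [q = 2: ≡ 1 ✗]
81^2 ≡ 34 (mod 107)  [q = 53: ≢ 1 ✓]
Since 81^53 ≡ 1, the order of 81 divides 53 < 106, so 81 is not a primitive root.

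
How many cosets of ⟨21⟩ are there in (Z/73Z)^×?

By Lagrange's theorem, ord_73(21) divides φ(73) = 73 − 1 = 72 = 2^3 · 3^2.
Divisors of 72: 1, 2, 3, 4, 6, 8, 9, 12, 18, 24, 36, 72.
Test each divisor d:
21^1 ≡ 21
21^2 ≡ 3
21^3 ≡ 63
21^4 ≡ 9
21^6 ≡ 27
21^8 ≡ 8
21^9 ≡ 22
21^12 ≡ 72
21^18 ≡ 46
21^24 ≡ 1
So ord_73(21) = 24, hence |⟨21⟩| = 24.
The index is φ(73) / ord(21) = 72 / 24 = 3.

3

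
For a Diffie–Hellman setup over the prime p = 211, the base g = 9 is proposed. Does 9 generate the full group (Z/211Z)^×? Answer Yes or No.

φ(211) = 211 − 1 = 210 = 2 · 3 · 5 · 7.
An element g generates (Z/211Z)^× iff g^(210/q) ≢ 1 (mod 211) for each prime q ∈ {2, 3, 5, 7}.
9^105 ≡ 1 (mod 211)  [q = 2: ≡ 1 ✗]
9^70 ≡ 14 (mod 211)  [q = 3: ≢ 1 ✓]
9^42 ≡ 107 (mod 211)  [q = 5: ≢ 1 ✓]
9^30 ≡ 123 (mod 211)  [q = 7: ≢ 1 ✓]
The check at q = 2 fails, so 9 generates a proper subgroup.

No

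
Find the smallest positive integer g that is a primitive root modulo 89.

φ(89) = 89 − 1 = 88 = 2^3 · 11.
Test candidates g = 2, 3, … against the prime factors q ∈ {2, 11} of φ(89): g is a generator iff g^(88/q) ≢ 1 for every such q.
g = 2: 2^44 ≡ 1 — hits 1, so not a primitive root.
g = 3: 3^44 ≡ 88; 3^8 ≡ 64 — none is 1, so 3 is a primitive root.
So 3 is the smallest generator of (Z/89Z)^×.

3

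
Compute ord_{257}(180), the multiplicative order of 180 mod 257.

256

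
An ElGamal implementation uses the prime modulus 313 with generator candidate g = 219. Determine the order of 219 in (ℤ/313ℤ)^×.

312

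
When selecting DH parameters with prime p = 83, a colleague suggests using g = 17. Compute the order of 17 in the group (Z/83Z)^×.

ord(17) | φ(83) = 83 − 1 = 82 = 2 · 41.
Divisors of 82: 1, 2, 41, 82.
Compute 17^d (mod 83) for the divisors d until we hit 1:
17^1 ≡ 17 (mod 83)
17^2 ≡ 40 (mod 83)
17^41 ≡ 1 (mod 83) ✓
So ord_83(17) = 41.

41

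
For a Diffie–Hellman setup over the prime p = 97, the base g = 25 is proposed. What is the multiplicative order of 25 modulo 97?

The order of 25 must divide φ(97) = 97 − 1 = 96 = 2^5 · 3.
Divisors of 96: 1, 2, 3, 4, 6, 8, 12, 16, 24, 32, 48, 96.
Evaluate successive powers at the divisors of 96:
25^1 ≡ 25 (mod 97)
25^2 ≡ 43 (mod 97)
25^3 ≡ 8 (mod 97)
25^4 ≡ 6 (mod 97)
25^6 ≡ 64 (mod 97)
25^8 ≡ 36 (mod 97)
25^12 ≡ 22 (mod 97)
25^16 ≡ 35 (mod 97)
25^24 ≡ 96 (mod 97)
25^32 ≡ 61 (mod 97)
25^48 ≡ 1 (mod 97) ✓
So ord_97(25) = 48.

48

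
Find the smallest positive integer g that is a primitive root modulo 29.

φ(29) = 29 − 1 = 28 = 2^2 · 7.
g is a primitive root iff g^(28/q) ≢ 1 (mod 29) for each prime q ∈ {2, 7}.
g = 2: 2^14 ≡ 28; 2^4 ≡ 16 — none is 1, so 2 is a primitive root.
The smallest primitive root modulo 29 is 2.

2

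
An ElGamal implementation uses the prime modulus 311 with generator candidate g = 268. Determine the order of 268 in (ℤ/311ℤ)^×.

Since 268 ∈ (Z/311Z)^×, its order divides φ(311) = 311 − 1 = 310 = 2 · 5 · 31.
Divisors of 310: 1, 2, 5, 10, 31, 62, 155, 310.
Evaluate successive powers at the divisors of 310:
268^1 ≡ 268
268^2 ≡ 294
268^5 ≡ 13
268^10 ≡ 169
268^31 ≡ 216
268^62 ≡ 6
268^155 ≡ 1
The smallest such exponent is 155, so the order of 268 is 155.

155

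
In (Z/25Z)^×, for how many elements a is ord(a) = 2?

1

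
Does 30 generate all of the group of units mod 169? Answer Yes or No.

φ(169) = φ(13^2) = 13·(13−1) = 156 = 2^2 · 3 · 13.
It suffices to check that the order of 30 is not a proper divisor of 156: compute 30^(156/q) for q ∈ {2, 3, 13}.
30^78 ≡ 1 (mod 169)  [q = 2: ≡ 1 ✗]
30^52 ≡ 22 (mod 169)  [q = 3: ≢ 1 ✓]
30^12 ≡ 157 (mod 169)  [q = 13: ≢ 1 ✓]
Since 30^78 ≡ 1, the order of 30 divides 78 < 156, so 30 is not a primitive root.

No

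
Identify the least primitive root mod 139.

φ(139) = 139 − 1 = 138 = 2 · 3 · 23.
g is a primitive root iff g^(138/q) ≢ 1 (mod 139) for each prime q ∈ {2, 3, 23}.
g = 2: 2^69 ≡ 138; 2^46 ≡ 96; 2^6 ≡ 64 — none is 1, so 2 is a primitive root.
So 2 is the smallest generator of (Z/139Z)^×.

2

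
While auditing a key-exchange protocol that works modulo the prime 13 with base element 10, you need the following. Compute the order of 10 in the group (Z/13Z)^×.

6

The order of 10 must divide φ(13) = 13 − 1 = 12 = 2^2 · 3.
Divisors of 12: 1, 2, 3, 4, 6, 12.
Test each divisor d:
10^1 ≡ 10 (mod 13)
10^2 ≡ 9 (mod 13)
10^3 ≡ 12 (mod 13)
10^4 ≡ 3 (mod 13)
10^6 ≡ 1 (mod 13) ✓
The smallest such exponent is 6, so the order of 10 is 6.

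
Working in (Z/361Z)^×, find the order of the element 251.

The order of 251 must divide φ(361) = φ(19^2) = 19·(19−1) = 342 = 2 · 3^2 · 19.
Divisors of 342: 1, 2, 3, 6, 9, 18, 19, 38, 57, 114, 171, 342.
Compute 251^d (mod 361) for the divisors d until we hit 1:
251^1 ≡ 251
251^2 ≡ 187
251^3 ≡ 7
251^6 ≡ 49
251^9 ≡ 343
251^18 ≡ 324
251^19 ≡ 99
251^38 ≡ 54
251^57 ≡ 292
251^114 ≡ 68
251^171 ≡ 1
The smallest such exponent is 171, so the order of 251 is 171.

171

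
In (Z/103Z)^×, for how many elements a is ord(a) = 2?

1

φ(103) = 103 − 1 = 102 = 2 · 3 · 17.
(Z/103Z)^× is cyclic (|G| = 102); a cyclic group of order m has exactly φ(d) elements of each order d | m, and none otherwise.
2 | 102, and φ(2) = 2 − 1 = 1.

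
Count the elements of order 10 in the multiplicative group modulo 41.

φ(41) = 41 − 1 = 40 = 2^3 · 5.
In a cyclic group of order 40, there are φ(d) elements of order d for each divisor d of 40, and zero for non-divisors.
10 = 2 · 5 divides 40, and φ(10) = 4.

4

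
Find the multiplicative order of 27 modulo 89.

88

By Lagrange's theorem, ord_89(27) divides φ(89) = 89 − 1 = 88 = 2^3 · 11.
Divisors of 88: 1, 2, 4, 8, 11, 22, 44, 88.
Test each divisor d:
27^1 ≡ 27
27^2 ≡ 17
27^4 ≡ 22
27^8 ≡ 39
27^11 ≡ 12
27^22 ≡ 55
27^44 ≡ 88
27^88 ≡ 1
Therefore the multiplicative order of 27 modulo 89 is 88.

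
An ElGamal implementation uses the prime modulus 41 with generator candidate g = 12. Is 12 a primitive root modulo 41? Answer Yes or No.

Yes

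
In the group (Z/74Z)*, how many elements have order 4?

2

φ(74) = φ(2)·φ(37) = 1·36 = 36 = 2^2 · 3^2.
(Z/74Z)^× is cyclic (|G| = 36); a cyclic group of order m has exactly φ(d) elements of each order d | m, and none otherwise.
4 = 2^2 divides 36, and φ(4) = 2.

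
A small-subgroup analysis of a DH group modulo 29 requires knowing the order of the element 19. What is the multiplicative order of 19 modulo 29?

The order of 19 must divide φ(29) = 29 − 1 = 28 = 2^2 · 7.
Divisors of 28: 1, 2, 4, 7, 14, 28.
Compute 19^d (mod 29) for the divisors d until we hit 1:
19^1 ≡ 19
19^2 ≡ 13
19^4 ≡ 24
19^7 ≡ 12
19^14 ≡ 28
19^28 ≡ 1
Therefore the multiplicative order of 19 modulo 29 is 28.

28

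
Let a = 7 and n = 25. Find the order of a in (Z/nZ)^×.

4

By Lagrange's theorem, ord_25(7) divides φ(25) = φ(5^2) = 5·(5−1) = 20 = 2^2 · 5.
Divisors of 20: 1, 2, 4, 5, 10, 20.
Evaluate successive powers at the divisors of 20:
7^1 ≡ 7
7^2 ≡ 24
7^4 ≡ 1
So ord_25(7) = 4.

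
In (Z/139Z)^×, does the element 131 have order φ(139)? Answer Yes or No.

No

φ(139) = 139 − 1 = 138 = 2 · 3 · 23.
It suffices to check that the order of 131 is not a proper divisor of 138: compute 131^(138/q) for q ∈ {2, 3, 23}.
131^69 ≡ 1 (mod 139)  [q = 2: ≡ 1 ✗]
131^46 ≡ 1 (mod 139)  [q = 3: ≡ 1 ✗]
131^6 ≡ 129 (mod 139)  [q = 23: ≢ 1 ✓]
Since 131^69 ≡ 1, the order of 131 divides 69 < 138, so 131 is not a primitive root.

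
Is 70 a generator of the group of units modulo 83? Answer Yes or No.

No

φ(83) = 83 − 1 = 82 = 2 · 41.
Test 70^(82/q) mod 83 for each prime factor q of 82:
70^41 ≡ 1 (mod 83)  [q = 2: ≡ 1 ✗]
70^2 ≡ 3 (mod 83)  [q = 41: ≢ 1 ✓]
70^41 ≡ 1 shows ord(70) | 41, strictly less than φ(83); not a primitive root.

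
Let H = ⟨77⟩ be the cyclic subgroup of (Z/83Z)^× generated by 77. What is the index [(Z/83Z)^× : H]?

ord(77) | φ(83) = 83 − 1 = 82 = 2 · 41.
Divisors of 82: 1, 2, 41, 82.
Compute 77^d (mod 83) for the divisors d until we hit 1:
77^1 ≡ 77
77^2 ≡ 36
77^41 ≡ 1
Thus |⟨77⟩| = ord(77) = 41.
[(Z/83Z)^× : ⟨77⟩] = 82/41 = 2.

2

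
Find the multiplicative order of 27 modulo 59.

Since 27 ∈ (Z/59Z)^×, its order divides φ(59) = 59 − 1 = 58 = 2 · 29.
Divisors of 58: 1, 2, 29, 58.
Evaluate successive powers at the divisors of 58:
27^1 ≡ 27
27^2 ≡ 21
27^29 ≡ 1
Therefore the multiplicative order of 27 modulo 59 is 29.

29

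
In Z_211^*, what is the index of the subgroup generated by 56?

2

ord(56) | φ(211) = 211 − 1 = 210 = 2 · 3 · 5 · 7.
Divisors of 210: 1, 2, 3, 5, 6, 7, 10, 14, 15, 21, 30, 35, 42, 70, 105, 210.
Compute 56^d (mod 211) for the divisors d until we hit 1:
56^1 ≡ 56
56^2 ≡ 182
56^3 ≡ 64
56^5 ≡ 43
56^6 ≡ 87
56^7 ≡ 19
56^10 ≡ 161
56^14 ≡ 150
56^15 ≡ 171
56^21 ≡ 107
56^30 ≡ 123
56^35 ≡ 14
56^42 ≡ 55
56^70 ≡ 196
56^105 ≡ 1
Thus |⟨56⟩| = ord(56) = 105.
[(Z/211Z)^× : ⟨56⟩] = 210/105 = 2.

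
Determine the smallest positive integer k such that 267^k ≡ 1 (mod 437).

Since 267 ∈ (Z/437Z)^×, its order divides φ(437) = φ(19·23) = (19−1)·(23−1) = 18·22 = 396 = 2^2 · 3^2 · 11.
Divisors of 396: 1, 2, 3, 4, 6, 9, 11, 12, 18, 22, 33, 36, 44, 66, 99, 132, 198, 396.
Evaluate successive powers at the divisors of 396:
267^1 ≡ 267
267^2 ≡ 58
267^3 ≡ 191
267^4 ≡ 305
267^6 ≡ 210
267^9 ≡ 343
267^11 ≡ 229
267^12 ≡ 400
267^18 ≡ 96
267^22 ≡ 1
So ord_437(267) = 22.

22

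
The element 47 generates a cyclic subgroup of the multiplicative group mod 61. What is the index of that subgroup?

20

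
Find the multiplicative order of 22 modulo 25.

20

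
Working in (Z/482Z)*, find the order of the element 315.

ord(315) | φ(482) = φ(2)·φ(241) = 1·240 = 240 = 2^4 · 3 · 5.
Divisors of 240: 1, 2, 3, 4, 5, 6, 8, 10, 12, 15, 16, 20, 24, 30, 40, 48, 60, 80, 120, 240.
Test each divisor d:
315^1 ≡ 315 (mod 482)
315^2 ≡ 415 (mod 482)
315^3 ≡ 103 (mod 482)
315^4 ≡ 151 (mod 482)
315^5 ≡ 329 (mod 482)
315^6 ≡ 5 (mod 482)
315^8 ≡ 147 (mod 482)
315^10 ≡ 273 (mod 482)
315^12 ≡ 25 (mod 482)
315^15 ≡ 165 (mod 482)
315^16 ≡ 401 (mod 482)
315^20 ≡ 301 (mod 482)
315^24 ≡ 143 (mod 482)
315^30 ≡ 233 (mod 482)
315^40 ≡ 467 (mod 482)
315^48 ≡ 205 (mod 482)
315^60 ≡ 305 (mod 482)
315^80 ≡ 225 (mod 482)
315^120 ≡ 481 (mod 482)
315^240 ≡ 1 (mod 482) ✓
So ord_482(315) = 240.

240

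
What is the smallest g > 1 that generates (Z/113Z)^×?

φ(113) = 113 − 1 = 112 = 2^4 · 7.
g is a primitive root iff g^(112/q) ≢ 1 (mod 113) for each prime q ∈ {2, 7}.
g = 2: 2^56 ≡ 1 — hits 1, so not a primitive root.
g = 3: 3^56 ≡ 112; 3^16 ≡ 49 — none is 1, so 3 is a primitive root.
The smallest primitive root modulo 113 is 3.

3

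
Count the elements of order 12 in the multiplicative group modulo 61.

4

φ(61) = 61 − 1 = 60 = 2^2 · 3 · 5.
Since (Z/61Z)^× is cyclic of order 60, the number of elements of order d is φ(d) when d | 60 and 0 otherwise.
12 = 2^2 · 3 divides 60, and φ(12) = 4.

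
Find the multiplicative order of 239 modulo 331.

The order of 239 must divide φ(331) = 331 − 1 = 330 = 2 · 3 · 5 · 11.
Divisors of 330: 1, 2, 3, 5, 6, 10, 11, 15, 22, 30, 33, 55, 66, 110, 165, 330.
Test each divisor d:
239^1 ≡ 239
239^2 ≡ 189
239^3 ≡ 155
239^5 ≡ 167
239^6 ≡ 193
239^10 ≡ 85
239^11 ≡ 124
239^15 ≡ 293
239^22 ≡ 150
239^30 ≡ 120
239^33 ≡ 64
239^55 ≡ 1
So ord_331(239) = 55.

55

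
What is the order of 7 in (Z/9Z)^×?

3

By Lagrange's theorem, ord_9(7) divides φ(9) = φ(3^2) = 3·(3−1) = 6 = 2 · 3.
Divisors of 6: 1, 2, 3, 6.
Check 7^d mod 9 for each divisor in increasing order:
7^1 ≡ 7 (mod 9)
7^2 ≡ 4 (mod 9)
7^3 ≡ 1 (mod 9) ✓
Hence ord(7) = 3.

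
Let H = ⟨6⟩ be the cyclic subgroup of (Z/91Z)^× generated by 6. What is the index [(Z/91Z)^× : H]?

Since 6 ∈ (Z/91Z)^×, its order divides φ(91) = φ(7·13) = (7−1)·(13−1) = 6·12 = 72 = 2^3 · 3^2.
Divisors of 72: 1, 2, 3, 4, 6, 8, 9, 12, 18, 24, 36, 72.
Test each divisor d:
6^1 ≡ 6 (mod 91)
6^2 ≡ 36 (mod 91)
6^3 ≡ 34 (mod 91)
6^4 ≡ 22 (mod 91)
6^6 ≡ 64 (mod 91)
6^8 ≡ 29 (mod 91)
6^9 ≡ 83 (mod 91)
6^12 ≡ 1 (mod 91) ✓
Thus |⟨6⟩| = ord(6) = 12.
Index = |(Z/91Z)^×| / |⟨6⟩| = 72 / 12 = 6.

6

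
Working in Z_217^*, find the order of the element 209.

10

By Lagrange's theorem, ord_217(209) divides φ(217) = φ(7·31) = (7−1)·(31−1) = 6·30 = 180 = 2^2 · 3^2 · 5.
Divisors of 180: 1, 2, 3, 4, 5, 6, 9, 10, 12, 15, 18, 20, 30, 36, 45, 60, 90, 180.
Compute 209^d (mod 217) for the divisors d until we hit 1:
209^1 ≡ 209 (mod 217)
209^2 ≡ 64 (mod 217)
209^3 ≡ 139 (mod 217)
209^4 ≡ 190 (mod 217)
209^5 ≡ 216 (mod 217)
209^6 ≡ 8 (mod 217)
209^9 ≡ 27 (mod 217)
209^10 ≡ 1 (mod 217) ✓
The smallest such exponent is 10, so the order of 209 is 10.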